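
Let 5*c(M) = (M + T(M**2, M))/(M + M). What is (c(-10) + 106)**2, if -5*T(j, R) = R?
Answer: 7033104/625 ≈ 11253.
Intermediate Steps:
T(j, R) = -R/5
c(M) = 2/25 (c(M) = ((M - M/5)/(M + M))/5 = ((4*M/5)/((2*M)))/5 = ((4*M/5)*(1/(2*M)))/5 = (1/5)*(2/5) = 2/25)
(c(-10) + 106)**2 = (2/25 + 106)**2 = (2652/25)**2 = 7033104/625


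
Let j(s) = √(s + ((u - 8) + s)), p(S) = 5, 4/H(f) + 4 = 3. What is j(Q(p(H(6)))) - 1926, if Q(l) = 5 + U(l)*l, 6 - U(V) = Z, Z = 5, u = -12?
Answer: -1926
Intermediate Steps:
H(f) = -4 (H(f) = 4/(-4 + 3) = 4/(-1) = 4*(-1) = -4)
U(V) = 1 (U(V) = 6 - 1*5 = 6 - 5 = 1)
Q(l) = 5 + l (Q(l) = 5 + 1*l = 5 + l)
j(s) = √(-20 + 2*s) (j(s) = √(s + ((-12 - 8) + s)) = √(s + (-20 + s)) = √(-20 + 2*s))
j(Q(p(H(6)))) - 1926 = √(-20 + 2*(5 + 5)) - 1926 = √(-20 + 2*10) - 1926 = √(-20 + 20) - 1926 = √0 - 1926 = 0 - 1926 = -1926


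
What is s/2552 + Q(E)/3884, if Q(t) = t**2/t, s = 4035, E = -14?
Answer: 3909053/2477992 ≈ 1.5775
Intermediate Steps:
Q(t) = t
s/2552 + Q(E)/3884 = 4035/2552 - 14/3884 = 4035*(1/2552) - 14*1/3884 = 4035/2552 - 7/1942 = 3909053/2477992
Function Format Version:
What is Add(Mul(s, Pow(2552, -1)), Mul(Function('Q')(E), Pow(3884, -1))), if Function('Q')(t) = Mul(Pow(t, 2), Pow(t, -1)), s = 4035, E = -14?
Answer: Rational(3909053, 2477992) ≈ 1.5775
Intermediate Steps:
Function('Q')(t) = t
Add(Mul(s, Pow(2552, -1)), Mul(Function('Q')(E), Pow(3884, -1))) = Add(Mul(4035, Pow(2552, -1)), Mul(-14, Pow(3884, -1))) = Add(Mul(4035, Rational(1, 2552)), Mul(-14, Rational(1, 3884))) = Add(Rational(4035, 2552), Rational(-7, 1942)) = Rational(3909053, 2477992)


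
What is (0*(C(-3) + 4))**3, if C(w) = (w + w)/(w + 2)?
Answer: 0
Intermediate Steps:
C(w) = 2*w/(2 + w) (C(w) = (2*w)/(2 + w) = 2*w/(2 + w))
(0*(C(-3) + 4))**3 = (0*(2*(-3)/(2 - 3) + 4))**3 = (0*(2*(-3)/(-1) + 4))**3 = (0*(2*(-3)*(-1) + 4))**3 = (0*(6 + 4))**3 = (0*10)**3 = 0**3 = 0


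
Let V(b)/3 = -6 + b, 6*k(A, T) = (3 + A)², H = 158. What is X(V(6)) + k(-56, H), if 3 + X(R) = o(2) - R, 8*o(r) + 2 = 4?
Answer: 5585/12 ≈ 465.42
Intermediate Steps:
o(r) = ¼ (o(r) = -¼ + (⅛)*4 = -¼ + ½ = ¼)
k(A, T) = (3 + A)²/6
V(b) = -18 + 3*b (V(b) = 3*(-6 + b) = -18 + 3*b)
X(R) = -11/4 - R (X(R) = -3 + (¼ - R) = -11/4 - R)
X(V(6)) + k(-56, H) = (-11/4 - (-18 + 3*6)) + (3 - 56)²/6 = (-11/4 - (-18 + 18)) + (⅙)*(-53)² = (-11/4 - 1*0) + (⅙)*2809 = (-11/4 + 0) + 2809/6 = -11/4 + 2809/6 = 5585/12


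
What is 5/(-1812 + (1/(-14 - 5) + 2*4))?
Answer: -95/34277 ≈ -0.0027715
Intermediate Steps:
5/(-1812 + (1/(-14 - 5) + 2*4)) = 5/(-1812 + (1/(-19) + 8)) = 5/(-1812 + (-1/19 + 8)) = 5/(-1812 + 151/19) = 5/(-34277/19) = 5*(-19/34277) = -95/34277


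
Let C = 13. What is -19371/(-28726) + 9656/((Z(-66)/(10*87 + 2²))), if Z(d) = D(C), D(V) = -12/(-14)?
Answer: 848500143217/86178 ≈ 9.8459e+6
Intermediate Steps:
D(V) = 6/7 (D(V) = -12*(-1/14) = 6/7)
Z(d) = 6/7
-19371/(-28726) + 9656/((Z(-66)/(10*87 + 2²))) = -19371/(-28726) + 9656/((6/(7*(10*87 + 2²)))) = -19371*(-1/28726) + 9656/((6/(7*(870 + 4)))) = 19371/28726 + 9656/(((6/7)/874)) = 19371/28726 + 9656/(((6/7)*(1/874))) = 19371/28726 + 9656/(3/3059) = 19371/28726 + 9656*(3059/3) = 19371/28726 + 29537704/3 = 848500143217/86178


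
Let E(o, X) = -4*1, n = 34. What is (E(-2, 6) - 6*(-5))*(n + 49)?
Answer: 2158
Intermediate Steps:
E(o, X) = -4
(E(-2, 6) - 6*(-5))*(n + 49) = (-4 - 6*(-5))*(34 + 49) = (-4 + 30)*83 = 26*83 = 2158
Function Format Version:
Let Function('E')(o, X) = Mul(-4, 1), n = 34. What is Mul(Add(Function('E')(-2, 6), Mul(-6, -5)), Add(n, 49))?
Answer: 2158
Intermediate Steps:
Function('E')(o, X) = -4
Mul(Add(Function('E')(-2, 6), Mul(-6, -5)), Add(n, 49)) = Mul(Add(-4, Mul(-6, -5)), Add(34, 49)) = Mul(Add(-4, 30), 83) = Mul(26, 83) = 2158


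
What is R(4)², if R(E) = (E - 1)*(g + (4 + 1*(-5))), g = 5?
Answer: 144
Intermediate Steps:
R(E) = -4 + 4*E (R(E) = (E - 1)*(5 + (4 + 1*(-5))) = (-1 + E)*(5 + (4 - 5)) = (-1 + E)*(5 - 1) = (-1 + E)*4 = -4 + 4*E)
R(4)² = (-4 + 4*4)² = (-4 + 16)² = 12² = 144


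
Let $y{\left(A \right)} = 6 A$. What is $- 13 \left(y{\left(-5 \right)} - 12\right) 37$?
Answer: $20202$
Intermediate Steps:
$- 13 \left(y{\left(-5 \right)} - 12\right) 37 = - 13 \left(6 \left(-5\right) - 12\right) 37 = - 13 \left(-30 - 12\right) 37 = \left(-13\right) \left(-42\right) 37 = 546 \cdot 37 = 20202$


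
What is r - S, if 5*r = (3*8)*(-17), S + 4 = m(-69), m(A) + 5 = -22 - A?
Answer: -598/5 ≈ -119.60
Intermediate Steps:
m(A) = -27 - A (m(A) = -5 + (-22 - A) = -27 - A)
S = 38 (S = -4 + (-27 - 1*(-69)) = -4 + (-27 + 69) = -4 + 42 = 38)
r = -408/5 (r = ((3*8)*(-17))/5 = (24*(-17))/5 = (⅕)*(-408) = -408/5 ≈ -81.600)
r - S = -408/5 - 1*38 = -408/5 - 38 = -598/5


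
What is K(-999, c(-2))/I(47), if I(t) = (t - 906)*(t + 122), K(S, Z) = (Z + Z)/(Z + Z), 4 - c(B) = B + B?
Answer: -1/145171 ≈ -6.8884e-6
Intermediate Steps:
c(B) = 4 - 2*B (c(B) = 4 - (B + B) = 4 - 2*B)
K(S, Z) = 1 (K(S, Z) = (2*Z)/((2*Z)) = (2*Z)*(1/(2*Z)) = 1)
I(t) = (-906 + t)*(122 + t)
K(-999, c(-2))/I(47) = 1/(-110532 + 47**2 - 784*47) = 1/(-110532 + 2209 - 36848) = 1/(-145171) = 1*(-1/145171) = -1/145171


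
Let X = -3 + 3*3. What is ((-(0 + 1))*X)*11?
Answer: -66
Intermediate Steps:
X = 6 (X = -3 + 9 = 6)
((-(0 + 1))*X)*11 = (-(0 + 1)*6)*11 = (-1*1*6)*11 = -1*6*11 = -6*11 = -66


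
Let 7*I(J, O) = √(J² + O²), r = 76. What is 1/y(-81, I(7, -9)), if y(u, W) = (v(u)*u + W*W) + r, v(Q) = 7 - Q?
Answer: -49/345418 ≈ -0.00014186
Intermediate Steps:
I(J, O) = √(J² + O²)/7
y(u, W) = 76 + W² + u*(7 - u) (y(u, W) = ((7 - u)*u + W*W) + 76 = (u*(7 - u) + W²) + 76 = (W² + u*(7 - u)) + 76 = 76 + W² + u*(7 - u))
1/y(-81, I(7, -9)) = 1/(76 + (√(7² + (-9)²)/7)² - 1*(-81)*(-7 - 81)) = 1/(76 + (√(49 + 81)/7)² - 1*(-81)*(-88)) = 1/(76 + (√130/7)² - 7128) = 1/(76 + 130/49 - 7128) = 1/(-345418/49) = -49/345418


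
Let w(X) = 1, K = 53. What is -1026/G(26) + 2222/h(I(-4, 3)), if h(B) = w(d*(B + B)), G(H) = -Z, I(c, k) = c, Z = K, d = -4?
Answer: 118792/53 ≈ 2241.4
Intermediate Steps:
Z = 53
G(H) = -53 (G(H) = -1*53 = -53)
h(B) = 1
-1026/G(26) + 2222/h(I(-4, 3)) = -1026/(-53) + 2222/1 = -1026*(-1/53) + 2222*1 = 1026/53 + 2222 = 118792/53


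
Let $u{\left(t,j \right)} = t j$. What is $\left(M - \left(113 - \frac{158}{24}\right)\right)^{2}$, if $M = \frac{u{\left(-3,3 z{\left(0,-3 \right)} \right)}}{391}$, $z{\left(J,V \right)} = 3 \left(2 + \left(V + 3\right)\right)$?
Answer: $\frac{249955002025}{22014864} \approx 11354.0$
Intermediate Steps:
$z{\left(J,V \right)} = 15 + 3 V$ ($z{\left(J,V \right)} = 3 \left(2 + \left(3 + V\right)\right) = 3 \left(5 + V\right) = 15 + 3 V$)
$u{\left(t,j \right)} = j t$
$M = - \frac{54}{391}$ ($M = \frac{3 \left(15 + 3 \left(-3\right)\right) \left(-3\right)}{391} = 3 \left(15 - 9\right) \left(-3\right) \frac{1}{391} = 3 \cdot 6 \left(-3\right) \frac{1}{391} = 18 \left(-3\right) \frac{1}{391} = \left(-54\right) \frac{1}{391} = - \frac{54}{391} \approx -0.13811$)
$\left(M - \left(113 - \frac{158}{24}\right)\right)^{2} = \left(- \frac{54}{391} - \left(113 - \frac{158}{24}\right)\right)^{2} = \left(- \frac{54}{391} + \left(-113 + 158 \cdot \frac{1}{24}\right)\right)^{2} = \left(- \frac{54}{391} + \left(-113 + \frac{79}{12}\right)\right)^{2} = \left(- \frac{54}{391} - \frac{1277}{12}\right)^{2} = \left(- \frac{499955}{4692}\right)^{2} = \frac{249955002025}{22014864}$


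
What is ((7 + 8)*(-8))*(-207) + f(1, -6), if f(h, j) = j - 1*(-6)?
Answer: 24840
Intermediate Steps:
f(h, j) = 6 + j (f(h, j) = j + 6 = 6 + j)
((7 + 8)*(-8))*(-207) + f(1, -6) = ((7 + 8)*(-8))*(-207) + (6 - 6) = (15*(-8))*(-207) + 0 = -120*(-207) + 0 = 24840 + 0 = 24840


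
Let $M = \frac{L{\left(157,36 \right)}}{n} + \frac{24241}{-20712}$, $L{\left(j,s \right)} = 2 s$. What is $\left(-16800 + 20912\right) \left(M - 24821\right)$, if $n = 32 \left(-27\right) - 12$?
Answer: $- \frac{19290754182754}{188997} \approx -1.0207 \cdot 10^{8}$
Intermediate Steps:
$n = -876$ ($n = -864 - 12 = -876$)
$M = - \frac{1893865}{1511976}$ ($M = \frac{2 \cdot 36}{-876} + \frac{24241}{-20712} = 72 \left(- \frac{1}{876}\right) + 24241 \left(- \frac{1}{20712}\right) = - \frac{6}{73} - \frac{24241}{20712} = - \frac{1893865}{1511976} \approx -1.2526$)
$\left(-16800 + 20912\right) \left(M - 24821\right) = \left(-16800 + 20912\right) \left(- \frac{1893865}{1511976} - 24821\right) = 4112 \left(- \frac{37530650161}{1511976}\right) = - \frac{19290754182754}{188997}$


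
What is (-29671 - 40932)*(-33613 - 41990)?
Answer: 5337798609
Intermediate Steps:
(-29671 - 40932)*(-33613 - 41990) = -70603*(-75603) = 5337798609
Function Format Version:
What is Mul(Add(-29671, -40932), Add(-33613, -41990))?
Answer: 5337798609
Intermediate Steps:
Mul(Add(-29671, -40932), Add(-33613, -41990)) = Mul(-70603, -75603) = 5337798609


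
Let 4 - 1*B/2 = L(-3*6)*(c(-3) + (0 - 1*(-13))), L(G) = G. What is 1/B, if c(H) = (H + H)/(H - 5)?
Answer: 1/503 ≈ 0.0019881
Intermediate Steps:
c(H) = 2*H/(-5 + H) (c(H) = (2*H)/(-5 + H) = 2*H/(-5 + H))
B = 503 (B = 8 - 2*(-3*6)*(2*(-3)/(-5 - 3) + (0 - 1*(-13))) = 8 - (-36)*(2*(-3)/(-8) + (0 + 13)) = 8 - (-36)*(2*(-3)*(-⅛) + 13) = 8 - (-36)*(¾ + 13) = 8 - (-36)*55/4 = 8 - 2*(-495/2) = 8 + 495 = 503)
1/B = 1/503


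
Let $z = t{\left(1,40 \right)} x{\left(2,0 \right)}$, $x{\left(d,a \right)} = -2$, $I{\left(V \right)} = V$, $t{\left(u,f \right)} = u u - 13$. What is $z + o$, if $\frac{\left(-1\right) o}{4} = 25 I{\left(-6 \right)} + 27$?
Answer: $516$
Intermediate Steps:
$t{\left(u,f \right)} = -13 + u^{2}$ ($t{\left(u,f \right)} = u^{2} - 13 = -13 + u^{2}$)
$o = 492$ ($o = - 4 \left(25 \left(-6\right) + 27\right) = - 4 \left(-150 + 27\right) = \left(-4\right) \left(-123\right) = 492$)
$z = 24$ ($z = \left(-13 + 1^{2}\right) \left(-2\right) = \left(-13 + 1\right) \left(-2\right) = \left(-12\right) \left(-2\right) = 24$)
$z + o = 24 + 492 = 516$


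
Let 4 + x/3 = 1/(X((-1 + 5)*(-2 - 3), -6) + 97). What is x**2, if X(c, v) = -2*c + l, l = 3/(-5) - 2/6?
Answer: 597655809/4165681 ≈ 143.47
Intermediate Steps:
l = -14/15 (l = 3*(-1/5) - 2*1/6 = -3/5 - 1/3 = -14/15 ≈ -0.93333)
X(c, v) = -14/15 - 2*c (X(c, v) = -2*c - 14/15 = -14/15 - 2*c)
x = -24447/2041 (x = -12 + 3/((-14/15 - 2*(-1 + 5)*(-2 - 3)) + 97) = -12 + 3/((-14/15 - 8*(-5)) + 97) = -12 + 3/((-14/15 - 2*(-20)) + 97) = -12 + 3/((-14/15 + 40) + 97) = -12 + 3/(586/15 + 97) = -12 + 3/(2041/15) = -12 + 3*(15/2041) = -12 + 45/2041 = -24447/2041 ≈ -11.978)
x**2 = (-24447/2041)**2 = 597655809/4165681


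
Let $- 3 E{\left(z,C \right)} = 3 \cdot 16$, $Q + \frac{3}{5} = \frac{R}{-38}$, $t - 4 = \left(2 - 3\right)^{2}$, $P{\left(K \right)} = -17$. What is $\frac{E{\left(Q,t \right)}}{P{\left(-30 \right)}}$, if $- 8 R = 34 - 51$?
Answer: $\frac{16}{17} \approx 0.94118$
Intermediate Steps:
$R = \frac{17}{8}$ ($R = - \frac{34 - 51}{8} = \left(- \frac{1}{8}\right) \left(-17\right) = \frac{17}{8} \approx 2.125$)
$t = 5$ ($t = 4 + \left(2 - 3\right)^{2} = 4 + \left(-1\right)^{2} = 4 + 1 = 5$)
$Q = - \frac{997}{1520}$ ($Q = - \frac{3}{5} + \frac{17}{8 \left(-38\right)} = - \frac{3}{5} + \frac{17}{8} \left(- \frac{1}{38}\right) = - \frac{3}{5} - \frac{17}{304} = - \frac{997}{1520} \approx -0.65592$)
$E{\left(z,C \right)} = -16$ ($E{\left(z,C \right)} = - \frac{3 \cdot 16}{3} = \left(- \frac{1}{3}\right) 48 = -16$)
$\frac{E{\left(Q,t \right)}}{P{\left(-30 \right)}} = - \frac{16}{-17} = \left(-16\right) \left(- \frac{1}{17}\right) = \frac{16}{17}$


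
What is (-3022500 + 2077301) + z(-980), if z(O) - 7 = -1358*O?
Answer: 385648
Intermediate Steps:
z(O) = 7 - 1358*O
(-3022500 + 2077301) + z(-980) = (-3022500 + 2077301) + (7 - 1358*(-980)) = -945199 + (7 + 1330840) = -945199 + 1330847 = 385648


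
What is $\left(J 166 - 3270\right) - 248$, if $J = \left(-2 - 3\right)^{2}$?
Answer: $632$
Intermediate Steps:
$J = 25$ ($J = \left(-5\right)^{2} = 25$)
$\left(J 166 - 3270\right) - 248 = \left(25 \cdot 166 - 3270\right) - 248 = \left(4150 - 3270\right) - 248 = 880 - 248 = 632$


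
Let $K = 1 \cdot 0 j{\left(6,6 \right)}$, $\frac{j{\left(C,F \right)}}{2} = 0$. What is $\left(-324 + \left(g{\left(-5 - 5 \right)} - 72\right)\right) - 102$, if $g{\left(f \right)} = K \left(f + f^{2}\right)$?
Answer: $-498$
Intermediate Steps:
$j{\left(C,F \right)} = 0$ ($j{\left(C,F \right)} = 2 \cdot 0 = 0$)
$K = 0$ ($K = 1 \cdot 0 \cdot 0 = 0 \cdot 0 = 0$)
$g{\left(f \right)} = 0$ ($g{\left(f \right)} = 0 \left(f + f^{2}\right) = 0$)
$\left(-324 + \left(g{\left(-5 - 5 \right)} - 72\right)\right) - 102 = \left(-324 + \left(0 - 72\right)\right) - 102 = \left(-324 - 72\right) - 102 = -396 - 102 = -498$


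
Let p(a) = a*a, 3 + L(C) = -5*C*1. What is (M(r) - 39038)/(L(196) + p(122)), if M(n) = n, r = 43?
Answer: -38995/13901 ≈ -2.8052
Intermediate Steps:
L(C) = -3 - 5*C (L(C) = -3 - 5*C*1 = -3 - 5*C)
p(a) = a²
(M(r) - 39038)/(L(196) + p(122)) = (43 - 39038)/((-3 - 5*196) + 122²) = -38995/((-3 - 980) + 14884) = -38995/(-983 + 14884) = -38995/13901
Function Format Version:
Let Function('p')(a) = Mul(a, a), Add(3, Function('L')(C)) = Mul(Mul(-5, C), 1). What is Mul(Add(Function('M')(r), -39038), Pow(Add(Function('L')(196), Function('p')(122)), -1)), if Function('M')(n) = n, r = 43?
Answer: Rational(-38995, 13901) ≈ -2.8052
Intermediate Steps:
Function('L')(C) = Add(-3, Mul(-5, C)) (Function('L')(C) = Add(-3, Mul(Mul(-5, C), 1)) = Add(-3, Mul(-5, C)))
Function('p')(a) = Pow(a, 2)
Mul(Add(Function('M')(r), -39038), Pow(Add(Function('L')(196), Function('p')(122)), -1)) = Mul(Add(43, -39038), Pow(Add(Add(-3, Mul(-5, 196)), Pow(122, 2)), -1)) = Mul(-38995, Pow(Add(Add(-3, -980), 14884), -1)) = Mul(-38995, Pow(Add(-983, 14884), -1)) = Mul(-38995, Pow(13901, -1)) = Mul(-38995, Rational(1, 13901)) = Rational(-38995, 13901)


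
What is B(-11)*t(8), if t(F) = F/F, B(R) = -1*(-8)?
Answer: 8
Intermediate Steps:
B(R) = 8
t(F) = 1
B(-11)*t(8) = 8*1 = 8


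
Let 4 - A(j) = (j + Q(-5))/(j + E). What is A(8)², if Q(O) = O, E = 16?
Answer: 961/64 ≈ 15.016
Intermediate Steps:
A(j) = 4 - (-5 + j)/(16 + j) (A(j) = 4 - (j - 5)/(j + 16) = 4 - (-5 + j)/(16 + j))
A(8)² = (3*(23 + 8)/(16 + 8))² = (3*31/24)² = (3*(1/24)*31)² = (31/8)² = 961/64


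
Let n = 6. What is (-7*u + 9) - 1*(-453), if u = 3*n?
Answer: 336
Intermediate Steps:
u = 18 (u = 3*6 = 18)
(-7*u + 9) - 1*(-453) = (-7*18 + 9) - 1*(-453) = (-126 + 9) + 453 = -117 + 453 = 336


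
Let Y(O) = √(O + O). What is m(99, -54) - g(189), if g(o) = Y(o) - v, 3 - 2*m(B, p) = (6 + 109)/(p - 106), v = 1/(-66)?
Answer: 3895/2112 - 3*√42 ≈ -17.598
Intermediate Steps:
Y(O) = √2*√O (Y(O) = √(2*O) = √2*√O)
v = -1/66 ≈ -0.015152
m(B, p) = 3/2 - 115/(2*(-106 + p)) (m(B, p) = 3/2 - (6 + 109)/(2*(p - 106)) = 3/2 - 115/(2*(-106 + p)))
g(o) = 1/66 + √2*√o (g(o) = √2*√o - 1*(-1/66) = √2*√o + 1/66 = 1/66 + √2*√o)
m(99, -54) - g(189) = (-433 + 3*(-54))/(2*(-106 - 54)) - (1/66 + √2*√189) = (½)*(-433 - 162)/(-160) - (1/66 + √2*(3*√21)) = (½)*(-1/160)*(-595) - (1/66 + 3*√42) = 119/64 + (-1/66 - 3*√42) = 3895/2112 - 3*√42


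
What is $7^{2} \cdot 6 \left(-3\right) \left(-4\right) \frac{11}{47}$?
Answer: $\frac{38808}{47} \approx 825.7$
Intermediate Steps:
$7^{2} \cdot 6 \left(-3\right) \left(-4\right) \frac{11}{47} = 49 \left(\left(-18\right) \left(-4\right)\right) 11 \cdot \frac{1}{47} = 49 \cdot 72 \cdot \frac{11}{47} = 3528 \cdot \frac{11}{47} = \frac{38808}{47}$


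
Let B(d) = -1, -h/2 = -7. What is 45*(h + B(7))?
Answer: 585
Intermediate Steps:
h = 14 (h = -2*(-7) = 14)
45*(h + B(7)) = 45*(14 - 1) = 45*13 = 585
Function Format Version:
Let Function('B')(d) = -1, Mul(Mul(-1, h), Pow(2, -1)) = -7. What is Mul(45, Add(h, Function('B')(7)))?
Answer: 585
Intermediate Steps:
h = 14 (h = Mul(-2, -7) = 14)
Mul(45, Add(h, Function('B')(7))) = Mul(45, Add(14, -1)) = Mul(45, 13) = 585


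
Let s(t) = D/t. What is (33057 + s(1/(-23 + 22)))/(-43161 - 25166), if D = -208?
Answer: -33265/68327 ≈ -0.48685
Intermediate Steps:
s(t) = -208/t
(33057 + s(1/(-23 + 22)))/(-43161 - 25166) = (33057 - 208/(1/(-23 + 22)))/(-43161 - 25166) = (33057 - 208/(1/(-1)))/(-68327) = (33057 - 208/(-1))*(-1/68327) = (33057 - 208*(-1))*(-1/68327) = (33057 + 208)*(-1/68327) = 33265*(-1/68327) = -33265/68327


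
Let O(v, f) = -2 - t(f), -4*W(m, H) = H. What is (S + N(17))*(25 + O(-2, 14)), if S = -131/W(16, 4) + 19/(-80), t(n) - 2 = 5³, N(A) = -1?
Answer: -134953/10 ≈ -13495.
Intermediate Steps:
W(m, H) = -H/4
t(n) = 127 (t(n) = 2 + 5³ = 2 + 125 = 127)
S = 10461/80 (S = -131/((-¼*4)) + 19/(-80) = -131/(-1) + 19*(-1/80) = -131*(-1) - 19/80 = 131 - 19/80 = 10461/80 ≈ 130.76)
O(v, f) = -129 (O(v, f) = -2 - 1*127 = -2 - 127 = -129)
(S + N(17))*(25 + O(-2, 14)) = (10461/80 - 1)*(25 - 129) = (10381/80)*(-104) = -134953/10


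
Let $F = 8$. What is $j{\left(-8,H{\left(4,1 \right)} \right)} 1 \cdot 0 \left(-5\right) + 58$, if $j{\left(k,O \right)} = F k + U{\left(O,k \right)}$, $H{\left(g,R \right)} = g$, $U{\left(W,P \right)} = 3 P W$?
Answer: $58$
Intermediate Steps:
$U{\left(W,P \right)} = 3 P W$
$j{\left(k,O \right)} = 8 k + 3 O k$ ($j{\left(k,O \right)} = 8 k + 3 k O = 8 k + 3 O k$)
$j{\left(-8,H{\left(4,1 \right)} \right)} 1 \cdot 0 \left(-5\right) + 58 = - 8 \left(8 + 3 \cdot 4\right) 1 \cdot 0 \left(-5\right) + 58 = - 8 \left(8 + 12\right) 0 \left(-5\right) + 58 = \left(-8\right) 20 \cdot 0 + 58 = \left(-160\right) 0 + 58 = 0 + 58 = 58$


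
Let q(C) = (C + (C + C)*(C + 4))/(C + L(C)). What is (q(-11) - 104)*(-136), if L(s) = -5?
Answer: 30719/2 ≈ 15360.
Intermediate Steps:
q(C) = (C + 2*C*(4 + C))/(-5 + C) (q(C) = (C + (C + C)*(C + 4))/(C - 5) = (C + (2*C)*(4 + C))/(-5 + C) = (C + 2*C*(4 + C))/(-5 + C))
(q(-11) - 104)*(-136) = (-11*(9 + 2*(-11))/(-5 - 11) - 104)*(-136) = (-11*(9 - 22)/(-16) - 104)*(-136) = (-11*(-1/16)*(-13) - 104)*(-136) = (-143/16 - 104)*(-136) = -1807/16*(-136) = 30719/2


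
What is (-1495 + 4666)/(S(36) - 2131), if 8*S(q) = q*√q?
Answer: -3171/2104 ≈ -1.5071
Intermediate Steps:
S(q) = q^(3/2)/8 (S(q) = (q*√q)/8 = q^(3/2)/8)
(-1495 + 4666)/(S(36) - 2131) = (-1495 + 4666)/(36^(3/2)/8 - 2131) = 3171/((⅛)*216 - 2131) = 3171/(27 - 2131) = 3171/(-2104) = 3171*(-1/2104) = -3171/2104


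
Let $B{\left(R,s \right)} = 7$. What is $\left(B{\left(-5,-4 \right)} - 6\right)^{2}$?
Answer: $1$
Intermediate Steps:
$\left(B{\left(-5,-4 \right)} - 6\right)^{2} = \left(7 - 6\right)^{2} = 1^{2} = 1$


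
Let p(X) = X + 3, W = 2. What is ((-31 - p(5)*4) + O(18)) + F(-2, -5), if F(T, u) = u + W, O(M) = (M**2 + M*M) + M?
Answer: 600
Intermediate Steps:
p(X) = 3 + X
O(M) = M + 2*M**2 (O(M) = (M**2 + M**2) + M = 2*M**2 + M = M + 2*M**2)
F(T, u) = 2 + u (F(T, u) = u + 2 = 2 + u)
((-31 - p(5)*4) + O(18)) + F(-2, -5) = ((-31 - (3 + 5)*4) + 18*(1 + 2*18)) + (2 - 5) = ((-31 - 8*4) + 18*(1 + 36)) - 3 = ((-31 - 1*32) + 18*37) - 3 = ((-31 - 32) + 666) - 3 = (-63 + 666) - 3 = 603 - 3 = 600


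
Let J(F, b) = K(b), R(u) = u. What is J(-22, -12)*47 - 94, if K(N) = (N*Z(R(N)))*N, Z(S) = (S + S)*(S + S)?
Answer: 3898274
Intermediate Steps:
Z(S) = 4*S**2 (Z(S) = (2*S)*(2*S) = 4*S**2)
K(N) = 4*N**4 (K(N) = (N*(4*N**2))*N = (4*N**3)*N = 4*N**4)
J(F, b) = 4*b**4
J(-22, -12)*47 - 94 = (4*(-12)**4)*47 - 94 = (4*20736)*47 - 94 = 82944*47 - 94 = 3898368 - 94 = 3898274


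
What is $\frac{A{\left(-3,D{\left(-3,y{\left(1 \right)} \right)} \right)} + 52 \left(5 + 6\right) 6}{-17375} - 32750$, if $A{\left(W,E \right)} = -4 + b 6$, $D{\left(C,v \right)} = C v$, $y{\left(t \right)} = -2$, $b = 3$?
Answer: $- \frac{569034696}{17375} \approx -32750.0$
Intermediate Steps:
$A{\left(W,E \right)} = 14$ ($A{\left(W,E \right)} = -4 + 3 \cdot 6 = -4 + 18 = 14$)
$\frac{A{\left(-3,D{\left(-3,y{\left(1 \right)} \right)} \right)} + 52 \left(5 + 6\right) 6}{-17375} - 32750 = \frac{14 + 52 \left(5 + 6\right) 6}{-17375} - 32750 = \left(14 + 52 \cdot 11 \cdot 6\right) \left(- \frac{1}{17375}\right) - 32750 = \left(14 + 52 \cdot 66\right) \left(- \frac{1}{17375}\right) - 32750 = \left(14 + 3432\right) \left(- \frac{1}{17375}\right) - 32750 = 3446 \left(- \frac{1}{17375}\right) - 32750 = - \frac{3446}{17375} - 32750 = - \frac{569034696}{17375}$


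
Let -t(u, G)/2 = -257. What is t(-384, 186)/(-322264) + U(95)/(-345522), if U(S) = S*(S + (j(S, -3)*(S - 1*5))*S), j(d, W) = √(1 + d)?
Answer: -771507727/27837325452 - 541500*√6/57587 ≈ -23.061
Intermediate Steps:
t(u, G) = 514 (t(u, G) = -2*(-257) = 514)
U(S) = S*(S + S*√(1 + S)*(-5 + S)) (U(S) = S*(S + (√(1 + S)*(S - 1*5))*S) = S*(S + (√(1 + S)*(S - 5))*S) = S*(S + (√(1 + S)*(-5 + S))*S) = S*(S + S*√(1 + S)*(-5 + S)))
t(-384, 186)/(-322264) + U(95)/(-345522) = 514/(-322264) + (95²*(1 - 5*√(1 + 95) + 95*√(1 + 95)))/(-345522) = 514*(-1/322264) + (9025*(1 - 20*√6 + 95*√96))*(-1/345522) = -257/161132 + (9025*(1 - 20*√6 + 95*(4*√6)))*(-1/345522) = -257/161132 + (9025*(1 - 20*√6 + 380*√6))*(-1/345522) = -257/161132 + (9025*(1 + 360*√6))*(-1/345522) = -257/161132 + (9025 + 3249000*√6)*(-1/345522) = -257/161132 + (-9025/345522 - 541500*√6/57587) = -771507727/27837325452 - 541500*√6/57587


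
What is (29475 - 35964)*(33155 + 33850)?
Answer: -434795445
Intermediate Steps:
(29475 - 35964)*(33155 + 33850) = -6489*67005 = -434795445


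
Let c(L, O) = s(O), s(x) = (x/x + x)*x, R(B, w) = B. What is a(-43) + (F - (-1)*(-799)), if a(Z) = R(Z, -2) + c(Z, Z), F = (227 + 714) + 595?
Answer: 2500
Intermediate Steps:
s(x) = x*(1 + x) (s(x) = (1 + x)*x = x*(1 + x))
c(L, O) = O*(1 + O)
F = 1536 (F = 941 + 595 = 1536)
a(Z) = Z + Z*(1 + Z)
a(-43) + (F - (-1)*(-799)) = -43*(2 - 43) + (1536 - (-1)*(-799)) = -43*(-41) + (1536 - 1*799) = 1763 + (1536 - 799) = 1763 + 737 = 2500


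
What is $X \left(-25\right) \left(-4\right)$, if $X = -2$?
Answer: $-200$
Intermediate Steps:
$X \left(-25\right) \left(-4\right) = \left(-2\right) \left(-25\right) \left(-4\right) = 50 \left(-4\right) = -200$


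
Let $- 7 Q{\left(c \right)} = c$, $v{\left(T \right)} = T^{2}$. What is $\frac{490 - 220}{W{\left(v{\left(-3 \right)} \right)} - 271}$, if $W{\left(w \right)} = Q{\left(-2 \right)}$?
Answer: $- \frac{378}{379} \approx -0.99736$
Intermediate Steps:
$Q{\left(c \right)} = - \frac{c}{7}$
$W{\left(w \right)} = \frac{2}{7}$ ($W{\left(w \right)} = \left(- \frac{1}{7}\right) \left(-2\right) = \frac{2}{7}$)
$\frac{490 - 220}{W{\left(v{\left(-3 \right)} \right)} - 271} = \frac{490 - 220}{\frac{2}{7} - 271} = \frac{270}{- \frac{1895}{7}} = 270 \left(- \frac{7}{1895}\right) = - \frac{378}{379}$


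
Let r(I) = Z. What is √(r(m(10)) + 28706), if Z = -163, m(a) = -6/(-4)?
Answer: √28543 ≈ 168.95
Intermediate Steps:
m(a) = 3/2 (m(a) = -6*(-¼) = 3/2)
r(I) = -163
√(r(m(10)) + 28706) = √(-163 + 28706) = √28543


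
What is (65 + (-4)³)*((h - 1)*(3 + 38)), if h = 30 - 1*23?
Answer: 246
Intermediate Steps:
h = 7 (h = 30 - 23 = 7)
(65 + (-4)³)*((h - 1)*(3 + 38)) = (65 + (-4)³)*((7 - 1)*(3 + 38)) = (65 - 64)*(6*41) = 1*246 = 246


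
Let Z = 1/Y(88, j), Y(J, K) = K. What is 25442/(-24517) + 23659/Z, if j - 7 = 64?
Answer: 41183361471/24517 ≈ 1.6798e+6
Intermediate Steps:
j = 71 (j = 7 + 64 = 71)
Z = 1/71 ≈ 0.014085
25442/(-24517) + 23659/Z = 25442/(-24517) + 23659/(1/71) = 25442*(-1/24517) + 23659*71 = -25442/24517 + 1679789 = 41183361471/24517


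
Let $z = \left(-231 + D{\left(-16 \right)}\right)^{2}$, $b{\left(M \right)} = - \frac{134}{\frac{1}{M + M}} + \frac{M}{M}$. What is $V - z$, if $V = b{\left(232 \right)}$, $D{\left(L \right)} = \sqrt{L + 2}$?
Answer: $-115522 + 462 i \sqrt{14} \approx -1.1552 \cdot 10^{5} + 1728.6 i$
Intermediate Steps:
$D{\left(L \right)} = \sqrt{2 + L}$
$b{\left(M \right)} = 1 - 268 M$ ($b{\left(M \right)} = - \frac{134}{\frac{1}{2 M}} + 1 = - \frac{134}{\frac{1}{2} \frac{1}{M}} + 1 = - 134 \cdot 2 M + 1 = - 268 M + 1 = 1 - 268 M$)
$V = -62175$ ($V = 1 - 62176 = -62175$)
$z = \left(-231 + i \sqrt{14}\right)^{2}$ ($z = \left(-231 + \sqrt{2 - 16}\right)^{2} = \left(-231 + \sqrt{-14}\right)^{2} = \left(-231 + i \sqrt{14}\right)^{2} \approx 53347.0 - 1728.6 i$)
$V - z = -62175 - \left(231 - i \sqrt{14}\right)^{2}$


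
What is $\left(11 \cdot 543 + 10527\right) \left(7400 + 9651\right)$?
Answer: $281341500$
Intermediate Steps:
$\left(11 \cdot 543 + 10527\right) \left(7400 + 9651\right) = \left(5973 + 10527\right) 17051 = 16500 \cdot 17051 = 281341500$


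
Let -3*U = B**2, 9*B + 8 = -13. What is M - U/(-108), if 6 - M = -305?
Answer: 906827/2916 ≈ 310.98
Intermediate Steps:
B = -7/3 (B = -8/9 + (1/9)*(-13) = -8/9 - 13/9 = -7/3 ≈ -2.3333)
M = 311 (M = 6 - 1*(-305) = 6 + 305 = 311)
U = -49/27 (U = -(-7/3)**2/3 = -1/3*49/9 = -49/27 ≈ -1.8148)
M - U/(-108) = 311 - (-49)/(27*(-108)) = 311 - (-49)*(-1)/(27*108) = 311 - 1*49/2916 = 311 - 49/2916 = 906827/2916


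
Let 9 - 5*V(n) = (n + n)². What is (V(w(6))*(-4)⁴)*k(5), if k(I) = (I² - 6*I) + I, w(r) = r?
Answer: 0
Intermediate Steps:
V(n) = 9/5 - 4*n²/5 (V(n) = 9/5 - (n + n)²/5 = 9/5 - 4*n²/5)
k(I) = I² - 5*I
(V(w(6))*(-4)⁴)*k(5) = ((9/5 - ⅘*6²)*(-4)⁴)*(5*(-5 + 5)) = ((9/5 - ⅘*36)*256)*(5*0) = ((9/5 - 144/5)*256)*0 = -27*256*0 = -6912*0 = 0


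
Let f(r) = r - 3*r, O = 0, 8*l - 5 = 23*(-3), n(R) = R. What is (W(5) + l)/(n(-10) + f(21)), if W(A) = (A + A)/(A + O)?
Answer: 3/26 ≈ 0.11538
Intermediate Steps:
l = -8 (l = 5/8 + (23*(-3))/8 = 5/8 + (1/8)*(-69) = 5/8 - 69/8 = -8)
W(A) = 2 (W(A) = (A + A)/(A + 0) = (2*A)/A = 2)
f(r) = -2*r
(W(5) + l)/(n(-10) + f(21)) = (2 - 8)/(-10 - 2*21) = -6/(-10 - 42) = -6/(-52) = -6*(-1/52) = 3/26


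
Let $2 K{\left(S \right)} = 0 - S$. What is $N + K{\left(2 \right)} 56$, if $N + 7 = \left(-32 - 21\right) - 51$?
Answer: $-167$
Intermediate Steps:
$N = -111$ ($N = -7 - 104 = -111$)
$K{\left(S \right)} = - \frac{S}{2}$ ($K{\left(S \right)} = \frac{0 - S}{2} = \frac{\left(-1\right) S}{2} = - \frac{S}{2}$)
$N + K{\left(2 \right)} 56 = -111 + \left(- \frac{1}{2}\right) 2 \cdot 56 = -111 - 56 = -167$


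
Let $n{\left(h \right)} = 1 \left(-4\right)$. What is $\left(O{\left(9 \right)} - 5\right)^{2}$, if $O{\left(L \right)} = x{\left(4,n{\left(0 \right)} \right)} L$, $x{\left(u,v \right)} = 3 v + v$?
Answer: $22201$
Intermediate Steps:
$n{\left(h \right)} = -4$
$x{\left(u,v \right)} = 4 v$
$O{\left(L \right)} = - 16 L$ ($O{\left(L \right)} = 4 \left(-4\right) L = - 16 L$)
$\left(O{\left(9 \right)} - 5\right)^{2} = \left(\left(-16\right) 9 - 5\right)^{2} = \left(-144 - 5\right)^{2} = \left(-149\right)^{2} = 22201$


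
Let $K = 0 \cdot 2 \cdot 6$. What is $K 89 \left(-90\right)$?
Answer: $0$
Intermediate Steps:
$K = 0$ ($K = 0 \cdot 6 = 0$)
$K 89 \left(-90\right) = 0 \cdot 89 \left(-90\right) = 0 \left(-90\right) = 0$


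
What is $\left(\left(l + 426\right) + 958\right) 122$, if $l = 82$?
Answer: $178852$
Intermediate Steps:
$\left(\left(l + 426\right) + 958\right) 122 = \left(\left(82 + 426\right) + 958\right) 122 = \left(508 + 958\right) 122 = 1466 \cdot 122 = 178852$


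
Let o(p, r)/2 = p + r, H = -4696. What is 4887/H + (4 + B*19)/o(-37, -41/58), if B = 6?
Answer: -26757581/10270152 ≈ -2.6054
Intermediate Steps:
o(p, r) = 2*p + 2*r (o(p, r) = 2*(p + r) = 2*p + 2*r)
4887/H + (4 + B*19)/o(-37, -41/58) = 4887/(-4696) + (4 + 6*19)/(2*(-37) + 2*(-41/58)) = 4887*(-1/4696) + (4 + 114)/(-74 + 2*(-41*1/58)) = -4887/4696 + 118/(-74 + 2*(-41/58)) = -4887/4696 + 118/(-74 - 41/29) = -4887/4696 + 118/(-2187/29) = -4887/4696 + 118*(-29/2187) = -4887/4696 - 3422/2187 = -26757581/10270152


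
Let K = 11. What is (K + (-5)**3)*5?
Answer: -570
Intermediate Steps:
(K + (-5)**3)*5 = (11 + (-5)**3)*5 = (11 - 125)*5 = -114*5 = -570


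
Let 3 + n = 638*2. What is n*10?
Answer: 12730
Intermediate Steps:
n = 1273 (n = -3 + 638*2 = -3 + 1276 = 1273)
n*10 = 1273*10 = 12730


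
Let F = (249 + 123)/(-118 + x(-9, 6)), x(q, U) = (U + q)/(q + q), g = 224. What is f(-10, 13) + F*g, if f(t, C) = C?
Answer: -70111/101 ≈ -694.17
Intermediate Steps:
x(q, U) = (U + q)/(2*q) (x(q, U) = (U + q)/((2*q)) = (U + q)*(1/(2*q)) = (U + q)/(2*q))
F = -2232/707 (F = (249 + 123)/(-118 + (½)*(6 - 9)/(-9)) = 372/(-118 + (½)*(-⅑)*(-3)) = 372/(-118 + ⅙) = 372/(-707/6) = 372*(-6/707) = -2232/707 ≈ -3.1570)
f(-10, 13) + F*g = 13 - 2232/707*224 = 13 - 71424/101 = -70111/101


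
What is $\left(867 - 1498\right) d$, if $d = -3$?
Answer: $1893$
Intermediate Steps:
$\left(867 - 1498\right) d = \left(867 - 1498\right) \left(-3\right) = \left(-631\right) \left(-3\right) = 1893$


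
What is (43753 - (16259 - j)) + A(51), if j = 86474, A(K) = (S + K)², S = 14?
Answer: 118193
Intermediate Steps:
A(K) = (14 + K)²
(43753 - (16259 - j)) + A(51) = (43753 - (16259 - 1*86474)) + (14 + 51)² = (43753 - (16259 - 86474)) + 65² = (43753 - 1*(-70215)) + 4225 = (43753 + 70215) + 4225 = 113968 + 4225 = 118193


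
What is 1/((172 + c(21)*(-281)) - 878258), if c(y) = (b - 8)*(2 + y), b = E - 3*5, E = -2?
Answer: -1/716511 ≈ -1.3957e-6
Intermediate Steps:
b = -17 (b = -2 - 3*5 = -2 - 15 = -17)
c(y) = -50 - 25*y (c(y) = (-17 - 8)*(2 + y) = -25*(2 + y) = -50 - 25*y)
1/((172 + c(21)*(-281)) - 878258) = 1/((172 + (-50 - 25*21)*(-281)) - 878258) = 1/((172 + (-50 - 525)*(-281)) - 878258) = 1/((172 - 575*(-281)) - 878258) = 1/((172 + 161575) - 878258) = 1/(161747 - 878258) = 1/(-716511) = -1/716511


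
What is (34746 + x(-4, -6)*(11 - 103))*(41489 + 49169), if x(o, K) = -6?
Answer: 3200046084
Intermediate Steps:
(34746 + x(-4, -6)*(11 - 103))*(41489 + 49169) = (34746 - 6*(11 - 103))*(41489 + 49169) = (34746 - 6*(-92))*90658 = (34746 + 552)*90658 = 35298*90658 = 3200046084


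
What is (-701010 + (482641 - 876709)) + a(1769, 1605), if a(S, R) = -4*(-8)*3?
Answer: -1094982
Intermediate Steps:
a(S, R) = 96 (a(S, R) = 32*3 = 96)
(-701010 + (482641 - 876709)) + a(1769, 1605) = (-701010 + (482641 - 876709)) + 96 = (-701010 - 394068) + 96 = -1095078 + 96 = -1094982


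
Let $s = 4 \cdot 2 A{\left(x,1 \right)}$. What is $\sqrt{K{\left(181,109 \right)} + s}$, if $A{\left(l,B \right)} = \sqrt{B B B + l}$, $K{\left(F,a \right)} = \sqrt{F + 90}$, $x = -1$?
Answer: $\sqrt[4]{271} \approx 4.0574$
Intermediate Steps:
$K{\left(F,a \right)} = \sqrt{90 + F}$
$A{\left(l,B \right)} = \sqrt{l + B^{3}}$ ($A{\left(l,B \right)} = \sqrt{B^{2} B + l} = \sqrt{B^{3} + l} = \sqrt{l + B^{3}}$)
$s = 0$ ($s = 4 \cdot 2 \sqrt{-1 + 1^{3}} = 8 \sqrt{-1 + 1} = 8 \sqrt{0} = 8 \cdot 0 = 0$)
$\sqrt{K{\left(181,109 \right)} + s} = \sqrt{\sqrt{90 + 181} + 0} = \sqrt{\sqrt{271} + 0} = \sqrt{\sqrt{271}} = \sqrt[4]{271}$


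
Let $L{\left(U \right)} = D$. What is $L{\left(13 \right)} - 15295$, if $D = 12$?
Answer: $-15283$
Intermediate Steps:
$L{\left(U \right)} = 12$
$L{\left(13 \right)} - 15295 = 12 - 15295 = -15283$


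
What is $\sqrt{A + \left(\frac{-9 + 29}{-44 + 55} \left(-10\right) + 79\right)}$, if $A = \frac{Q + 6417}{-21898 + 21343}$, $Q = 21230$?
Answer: $\frac{\sqrt{410121690}}{6105} \approx 3.3172$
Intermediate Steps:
$A = - \frac{27647}{555}$ ($A = \frac{21230 + 6417}{-21898 + 21343} = \frac{27647}{-555} = 27647 \left(- \frac{1}{555}\right) = - \frac{27647}{555} \approx -49.814$)
$\sqrt{A + \left(\frac{-9 + 29}{-44 + 55} \left(-10\right) + 79\right)} = \sqrt{- \frac{27647}{555} + \left(\frac{-9 + 29}{-44 + 55} \left(-10\right) + 79\right)} = \sqrt{- \frac{27647}{555} + \left(\frac{20}{11} \left(-10\right) + 79\right)} = \sqrt{- \frac{27647}{555} + \left(- \frac{200}{11} + 79\right)} = \sqrt{- \frac{27647}{555} + \frac{669}{11}} = \sqrt{\frac{67178}{6105}} = \frac{\sqrt{410121690}}{6105}$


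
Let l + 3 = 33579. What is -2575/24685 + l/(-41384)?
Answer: -23384684/25539101 ≈ -0.91564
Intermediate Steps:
l = 33576 (l = -3 + 33579 = 33576)
-2575/24685 + l/(-41384) = -2575/24685 + 33576/(-41384) = -2575*1/24685 + 33576*(-1/41384) = -515/4937 - 4197/5173 = -23384684/25539101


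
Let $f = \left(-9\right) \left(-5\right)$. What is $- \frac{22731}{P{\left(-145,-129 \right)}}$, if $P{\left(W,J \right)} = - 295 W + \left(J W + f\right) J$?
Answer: $\frac{22731}{2375975} \approx 0.009567$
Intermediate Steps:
$f = 45$
$P{\left(W,J \right)} = - 295 W + J \left(45 + J W\right)$ ($P{\left(W,J \right)} = - 295 W + \left(J W + 45\right) J = - 295 W + \left(45 + J W\right) J = - 295 W + J \left(45 + J W\right)$)
$- \frac{22731}{P{\left(-145,-129 \right)}} = - \frac{22731}{\left(-295\right) \left(-145\right) + 45 \left(-129\right) - 145 \left(-129\right)^{2}} = - \frac{22731}{42775 - 5805 - 2412945} = - \frac{22731}{-2375975} = \left(-22731\right) \left(- \frac{1}{2375975}\right) = \frac{22731}{2375975}$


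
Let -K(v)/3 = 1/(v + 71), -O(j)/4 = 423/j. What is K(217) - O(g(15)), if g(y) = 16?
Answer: 10151/96 ≈ 105.74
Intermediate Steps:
O(j) = -1692/j
K(v) = -3/(71 + v) (K(v) = -3/(v + 71) = -3/(71 + v))
K(217) - O(g(15)) = -3/(71 + 217) - (-1692)/16 = -3/288 - (-1692)/16 = -3*1/288 - 1*(-423/4) = -1/96 + 423/4 = 10151/96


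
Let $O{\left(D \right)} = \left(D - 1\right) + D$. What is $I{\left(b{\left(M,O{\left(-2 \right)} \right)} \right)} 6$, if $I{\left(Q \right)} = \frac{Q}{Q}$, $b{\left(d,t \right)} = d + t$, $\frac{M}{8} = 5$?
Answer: $6$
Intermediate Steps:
$O{\left(D \right)} = -1 + 2 D$ ($O{\left(D \right)} = \left(-1 + D\right) + D = -1 + 2 D$)
$M = 40$ ($M = 8 \cdot 5 = 40$)
$I{\left(Q \right)} = 1$
$I{\left(b{\left(M,O{\left(-2 \right)} \right)} \right)} 6 = 1 \cdot 6 = 6$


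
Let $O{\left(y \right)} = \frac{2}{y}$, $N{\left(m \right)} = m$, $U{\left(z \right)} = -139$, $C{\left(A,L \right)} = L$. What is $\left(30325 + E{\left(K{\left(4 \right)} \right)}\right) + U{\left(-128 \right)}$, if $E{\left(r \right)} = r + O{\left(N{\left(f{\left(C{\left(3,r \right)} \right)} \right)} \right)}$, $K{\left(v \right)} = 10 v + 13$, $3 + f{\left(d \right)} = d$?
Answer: $\frac{755976}{25} \approx 30239.0$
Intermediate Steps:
$f{\left(d \right)} = -3 + d$
$K{\left(v \right)} = 13 + 10 v$
$E{\left(r \right)} = r + \frac{2}{-3 + r}$
$\left(30325 + E{\left(K{\left(4 \right)} \right)}\right) + U{\left(-128 \right)} = \left(30325 + \frac{2 + \left(13 + 10 \cdot 4\right) \left(-3 + \left(13 + 10 \cdot 4\right)\right)}{-3 + \left(13 + 10 \cdot 4\right)}\right) - 139 = \left(30325 + \frac{2 + \left(13 + 40\right) \left(-3 + \left(13 + 40\right)\right)}{-3 + \left(13 + 40\right)}\right) - 139 = \left(30325 + \frac{2 + 53 \left(-3 + 53\right)}{-3 + 53}\right) - 139 = \left(30325 + \frac{2 + 53 \cdot 50}{50}\right) - 139 = \left(30325 + \frac{2 + 2650}{50}\right) - 139 = \left(30325 + \frac{1}{50} \cdot 2652\right) - 139 = \left(30325 + \frac{1326}{25}\right) - 139 = \frac{759451}{25} - 139 = \frac{755976}{25}$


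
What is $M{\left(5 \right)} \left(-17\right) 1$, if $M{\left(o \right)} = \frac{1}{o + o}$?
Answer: $- \frac{17}{10} \approx -1.7$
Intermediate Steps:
$M{\left(o \right)} = \frac{1}{2 o}$
$M{\left(5 \right)} \left(-17\right) 1 = \frac{1}{2 \cdot 5} \left(-17\right) 1 = \frac{1}{2} \cdot \frac{1}{5} \left(-17\right) 1 = \frac{1}{10} \left(-17\right) 1 = \left(- \frac{17}{10}\right) 1 = - \frac{17}{10}$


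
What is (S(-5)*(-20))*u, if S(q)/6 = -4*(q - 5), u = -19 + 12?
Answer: 33600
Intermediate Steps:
u = -7
S(q) = 120 - 24*q (S(q) = 6*(-4*(q - 5)) = 6*(-4*(-5 + q)) = 6*(20 - 4*q) = 120 - 24*q)
(S(-5)*(-20))*u = ((120 - 24*(-5))*(-20))*(-7) = ((120 + 120)*(-20))*(-7) = (240*(-20))*(-7) = -4800*(-7) = 33600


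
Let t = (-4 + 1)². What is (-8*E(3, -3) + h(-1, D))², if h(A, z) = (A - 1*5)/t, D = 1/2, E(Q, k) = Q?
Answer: 5476/9 ≈ 608.44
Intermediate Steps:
t = 9 (t = (-3)² = 9)
D = ½ ≈ 0.50000
h(A, z) = -5/9 + A/9 (h(A, z) = (A - 1*5)/9 = (A - 5)*(⅑) = (-5 + A)*(⅑) = -5/9 + A/9)
(-8*E(3, -3) + h(-1, D))² = (-8*3 + (-5/9 + (⅑)*(-1)))² = (-24 + (-5/9 - ⅑))² = (-24 - ⅔)² = (-74/3)² = 5476/9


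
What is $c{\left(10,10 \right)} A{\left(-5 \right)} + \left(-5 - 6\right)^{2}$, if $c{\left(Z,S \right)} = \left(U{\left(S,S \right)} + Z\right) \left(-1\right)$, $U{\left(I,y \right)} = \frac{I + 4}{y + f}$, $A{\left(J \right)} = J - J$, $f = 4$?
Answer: $121$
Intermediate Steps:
$A{\left(J \right)} = 0$
$U{\left(I,y \right)} = \frac{4 + I}{4 + y}$ ($U{\left(I,y \right)} = \frac{I + 4}{y + 4} = \frac{4 + I}{4 + y}$)
$c{\left(Z,S \right)} = -1 - Z$ ($c{\left(Z,S \right)} = \left(\frac{4 + S}{4 + S} + Z\right) \left(-1\right) = \left(1 + Z\right) \left(-1\right) = -1 - Z$)
$c{\left(10,10 \right)} A{\left(-5 \right)} + \left(-5 - 6\right)^{2} = \left(-1 - 10\right) 0 + \left(-5 - 6\right)^{2} = \left(-1 - 10\right) 0 + \left(-11\right)^{2} = \left(-11\right) 0 + 121 = 0 + 121 = 121$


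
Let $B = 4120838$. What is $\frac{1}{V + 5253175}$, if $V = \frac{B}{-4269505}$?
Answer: $\frac{4269505}{22428452807537} \approx 1.9036 \cdot 10^{-7}$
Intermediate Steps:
$V = - \frac{4120838}{4269505}$ ($V = \frac{4120838}{-4269505} = 4120838 \left(- \frac{1}{4269505}\right) = - \frac{4120838}{4269505} \approx -0.96518$)
$\frac{1}{V + 5253175} = \frac{1}{- \frac{4120838}{4269505} + 5253175} = \frac{1}{\frac{22428452807537}{4269505}} = \frac{4269505}{22428452807537}$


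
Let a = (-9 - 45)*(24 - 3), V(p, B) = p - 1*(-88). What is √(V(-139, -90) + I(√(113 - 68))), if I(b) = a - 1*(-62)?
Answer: I*√1123 ≈ 33.511*I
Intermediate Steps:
V(p, B) = 88 + p (V(p, B) = p + 88 = 88 + p)
a = -1134 (a = -54*21 = -1134)
I(b) = -1072 (I(b) = -1134 - 1*(-62) = -1134 + 62 = -1072)
√(V(-139, -90) + I(√(113 - 68))) = √((88 - 139) - 1072) = √(-51 - 1072) = √(-1123) = I*√1123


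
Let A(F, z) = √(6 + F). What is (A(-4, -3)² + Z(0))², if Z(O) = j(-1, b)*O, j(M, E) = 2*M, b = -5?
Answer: 4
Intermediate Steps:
Z(O) = -2*O (Z(O) = (2*(-1))*O = -2*O)
(A(-4, -3)² + Z(0))² = ((√(6 - 4))² - 2*0)² = ((√2)² + 0)² = (2 + 0)² = 2² = 4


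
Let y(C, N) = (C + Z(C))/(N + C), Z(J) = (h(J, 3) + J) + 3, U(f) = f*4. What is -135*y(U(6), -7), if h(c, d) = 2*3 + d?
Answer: -8100/17 ≈ -476.47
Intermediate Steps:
h(c, d) = 6 + d
U(f) = 4*f
Z(J) = 12 + J (Z(J) = ((6 + 3) + J) + 3 = (9 + J) + 3 = 12 + J)
y(C, N) = (12 + 2*C)/(C + N) (y(C, N) = (C + (12 + C))/(N + C) = (12 + 2*C)/(C + N))
-135*y(U(6), -7) = -270*(6 + 4*6)/(4*6 - 7) = -270*(6 + 24)/(24 - 7) = -270*30/17 = -135*60/17 = -8100/17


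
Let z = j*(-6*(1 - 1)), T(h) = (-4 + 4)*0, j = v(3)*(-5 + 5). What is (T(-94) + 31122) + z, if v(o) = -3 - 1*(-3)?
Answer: 31122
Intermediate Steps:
v(o) = 0 (v(o) = -3 + 3 = 0)
j = 0 (j = 0*(-5 + 5) = 0*0 = 0)
T(h) = 0 (T(h) = 0*0 = 0)
z = 0 (z = 0*(-6*(1 - 1)) = 0*(-6*0) = 0*0 = 0)
(T(-94) + 31122) + z = (0 + 31122) + 0 = 31122 + 0 = 31122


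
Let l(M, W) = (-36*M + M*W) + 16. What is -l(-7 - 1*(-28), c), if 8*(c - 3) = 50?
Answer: 2183/4 ≈ 545.75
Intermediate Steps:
c = 37/4 (c = 3 + (⅛)*50 = 3 + 25/4 = 37/4 ≈ 9.2500)
l(M, W) = 16 - 36*M + M*W
-l(-7 - 1*(-28), c) = -(16 - 36*(-7 - 1*(-28)) + (-7 - 1*(-28))*(37/4)) = -(16 - 36*(-7 + 28) + (-7 + 28)*(37/4)) = -(16 - 36*21 + 21*(37/4)) = -(16 - 756 + 777/4) = -1*(-2183/4) = 2183/4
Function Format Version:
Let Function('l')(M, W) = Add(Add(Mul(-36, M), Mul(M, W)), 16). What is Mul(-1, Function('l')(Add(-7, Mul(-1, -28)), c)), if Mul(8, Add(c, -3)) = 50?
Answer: Rational(2183, 4) ≈ 545.75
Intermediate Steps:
c = Rational(37, 4) (c = Add(3, Mul(Rational(1, 8), 50)) = Add(3, Rational(25, 4)) = Rational(37, 4) ≈ 9.2500)
Function('l')(M, W) = Add(16, Mul(-36, M), Mul(M, W))
Mul(-1, Function('l')(Add(-7, Mul(-1, -28)), c)) = Mul(-1, Add(16, Mul(-36, Add(-7, Mul(-1, -28))), Mul(Add(-7, Mul(-1, -28)), Rational(37, 4)))) = Mul(-1, Add(16, Mul(-36, Add(-7, 28)), Mul(Add(-7, 28), Rational(37, 4)))) = Mul(-1, Add(16, Mul(-36, 21), Mul(21, Rational(37, 4)))) = Mul(-1, Add(16, -756, Rational(777, 4))) = Mul(-1, Rational(-2183, 4)) = Rational(2183, 4)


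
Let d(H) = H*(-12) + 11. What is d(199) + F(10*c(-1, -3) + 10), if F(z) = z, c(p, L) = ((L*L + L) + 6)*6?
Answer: -1647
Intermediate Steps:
c(p, L) = 36 + 6*L + 6*L**2 (c(p, L) = ((L**2 + L) + 6)*6 = ((L + L**2) + 6)*6 = (6 + L + L**2)*6 = 36 + 6*L + 6*L**2)
d(H) = 11 - 12*H (d(H) = -12*H + 11 = 11 - 12*H)
d(199) + F(10*c(-1, -3) + 10) = (11 - 12*199) + (10*(36 + 6*(-3) + 6*(-3)**2) + 10) = (11 - 2388) + (10*(36 - 18 + 6*9) + 10) = -2377 + (10*(36 - 18 + 54) + 10) = -2377 + (10*72 + 10) = -2377 + (720 + 10) = -2377 + 730 = -1647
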